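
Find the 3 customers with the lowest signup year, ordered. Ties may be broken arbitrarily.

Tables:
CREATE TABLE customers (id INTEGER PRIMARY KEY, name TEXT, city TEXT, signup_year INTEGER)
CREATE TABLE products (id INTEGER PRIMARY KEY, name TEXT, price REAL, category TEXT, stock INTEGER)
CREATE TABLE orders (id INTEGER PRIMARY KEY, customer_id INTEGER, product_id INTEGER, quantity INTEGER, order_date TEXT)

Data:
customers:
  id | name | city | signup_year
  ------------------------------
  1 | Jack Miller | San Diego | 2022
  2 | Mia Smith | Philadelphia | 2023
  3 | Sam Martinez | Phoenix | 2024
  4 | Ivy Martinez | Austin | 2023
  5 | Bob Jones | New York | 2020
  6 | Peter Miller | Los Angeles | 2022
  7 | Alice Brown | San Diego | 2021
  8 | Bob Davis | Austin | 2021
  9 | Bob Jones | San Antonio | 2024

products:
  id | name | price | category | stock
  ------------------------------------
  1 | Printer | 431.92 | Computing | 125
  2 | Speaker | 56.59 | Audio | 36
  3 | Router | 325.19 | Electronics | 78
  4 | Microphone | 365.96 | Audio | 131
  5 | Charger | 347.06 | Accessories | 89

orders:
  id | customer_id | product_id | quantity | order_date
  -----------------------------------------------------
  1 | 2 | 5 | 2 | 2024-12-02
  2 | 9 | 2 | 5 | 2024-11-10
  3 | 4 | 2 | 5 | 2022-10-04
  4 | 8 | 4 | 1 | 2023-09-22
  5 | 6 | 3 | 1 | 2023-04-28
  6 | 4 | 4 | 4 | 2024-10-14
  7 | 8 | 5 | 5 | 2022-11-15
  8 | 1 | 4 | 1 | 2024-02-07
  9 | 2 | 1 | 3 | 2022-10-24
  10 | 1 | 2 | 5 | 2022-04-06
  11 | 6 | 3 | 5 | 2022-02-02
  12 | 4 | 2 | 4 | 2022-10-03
SELECT name, signup_year FROM customers ORDER BY signup_year ASC LIMIT 3

Execution result:
name | signup_year
Bob Jones | 2020
Alice Brown | 2021
Bob Davis | 2021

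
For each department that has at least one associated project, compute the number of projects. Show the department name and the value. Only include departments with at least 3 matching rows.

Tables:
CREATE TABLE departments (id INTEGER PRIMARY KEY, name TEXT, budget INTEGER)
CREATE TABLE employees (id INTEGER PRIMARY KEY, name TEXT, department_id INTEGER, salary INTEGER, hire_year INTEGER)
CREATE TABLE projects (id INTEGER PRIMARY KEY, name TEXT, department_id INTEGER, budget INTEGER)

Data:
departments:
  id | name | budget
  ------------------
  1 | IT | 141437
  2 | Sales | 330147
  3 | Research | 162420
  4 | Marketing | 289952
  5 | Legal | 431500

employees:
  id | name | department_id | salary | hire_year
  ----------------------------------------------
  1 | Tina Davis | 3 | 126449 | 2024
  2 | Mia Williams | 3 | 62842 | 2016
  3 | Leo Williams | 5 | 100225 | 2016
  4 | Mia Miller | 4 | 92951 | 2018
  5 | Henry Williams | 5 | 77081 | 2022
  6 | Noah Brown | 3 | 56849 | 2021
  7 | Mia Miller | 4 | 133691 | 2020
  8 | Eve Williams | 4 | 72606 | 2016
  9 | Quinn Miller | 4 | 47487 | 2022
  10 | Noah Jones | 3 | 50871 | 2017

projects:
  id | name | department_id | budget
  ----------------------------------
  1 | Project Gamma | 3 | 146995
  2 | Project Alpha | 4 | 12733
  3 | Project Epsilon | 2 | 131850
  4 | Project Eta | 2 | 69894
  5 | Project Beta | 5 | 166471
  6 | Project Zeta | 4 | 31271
SELECT p.name, COUNT(*) AS n FROM projects c JOIN departments p ON c.department_id = p.id GROUP BY p.id, p.name HAVING COUNT(*) >= 3

Execution result:
(no rows)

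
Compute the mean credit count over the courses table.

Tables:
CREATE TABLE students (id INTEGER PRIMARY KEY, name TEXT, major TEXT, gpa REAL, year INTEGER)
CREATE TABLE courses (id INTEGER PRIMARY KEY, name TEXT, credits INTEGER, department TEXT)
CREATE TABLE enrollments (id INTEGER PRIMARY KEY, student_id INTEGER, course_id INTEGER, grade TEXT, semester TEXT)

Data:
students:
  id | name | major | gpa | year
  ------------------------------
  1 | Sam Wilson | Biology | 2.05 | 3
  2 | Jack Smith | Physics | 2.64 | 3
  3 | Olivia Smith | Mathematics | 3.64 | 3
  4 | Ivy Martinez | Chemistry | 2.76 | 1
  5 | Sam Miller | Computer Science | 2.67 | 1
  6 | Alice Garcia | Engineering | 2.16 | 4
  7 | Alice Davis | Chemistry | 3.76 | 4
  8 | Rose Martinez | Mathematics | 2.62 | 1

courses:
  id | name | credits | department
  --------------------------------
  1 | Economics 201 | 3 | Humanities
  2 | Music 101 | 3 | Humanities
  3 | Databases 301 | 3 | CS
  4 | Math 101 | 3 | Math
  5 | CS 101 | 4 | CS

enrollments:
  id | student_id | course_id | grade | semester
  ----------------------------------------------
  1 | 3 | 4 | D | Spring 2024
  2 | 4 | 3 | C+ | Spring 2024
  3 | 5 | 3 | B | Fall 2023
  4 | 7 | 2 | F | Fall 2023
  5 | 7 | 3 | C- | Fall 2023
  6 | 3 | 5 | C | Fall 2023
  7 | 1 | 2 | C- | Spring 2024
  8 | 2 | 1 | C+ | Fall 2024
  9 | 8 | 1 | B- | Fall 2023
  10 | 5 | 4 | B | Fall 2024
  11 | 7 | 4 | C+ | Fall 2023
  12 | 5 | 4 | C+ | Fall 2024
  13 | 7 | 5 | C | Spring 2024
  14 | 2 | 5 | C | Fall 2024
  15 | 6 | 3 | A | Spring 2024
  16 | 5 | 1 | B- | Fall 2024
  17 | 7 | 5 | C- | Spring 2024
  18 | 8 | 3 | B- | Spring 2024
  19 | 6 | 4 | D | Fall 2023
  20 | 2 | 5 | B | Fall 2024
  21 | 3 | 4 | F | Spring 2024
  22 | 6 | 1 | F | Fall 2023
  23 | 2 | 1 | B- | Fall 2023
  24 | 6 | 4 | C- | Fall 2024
SELECT AVG(credits) FROM courses

Execution result:
3.20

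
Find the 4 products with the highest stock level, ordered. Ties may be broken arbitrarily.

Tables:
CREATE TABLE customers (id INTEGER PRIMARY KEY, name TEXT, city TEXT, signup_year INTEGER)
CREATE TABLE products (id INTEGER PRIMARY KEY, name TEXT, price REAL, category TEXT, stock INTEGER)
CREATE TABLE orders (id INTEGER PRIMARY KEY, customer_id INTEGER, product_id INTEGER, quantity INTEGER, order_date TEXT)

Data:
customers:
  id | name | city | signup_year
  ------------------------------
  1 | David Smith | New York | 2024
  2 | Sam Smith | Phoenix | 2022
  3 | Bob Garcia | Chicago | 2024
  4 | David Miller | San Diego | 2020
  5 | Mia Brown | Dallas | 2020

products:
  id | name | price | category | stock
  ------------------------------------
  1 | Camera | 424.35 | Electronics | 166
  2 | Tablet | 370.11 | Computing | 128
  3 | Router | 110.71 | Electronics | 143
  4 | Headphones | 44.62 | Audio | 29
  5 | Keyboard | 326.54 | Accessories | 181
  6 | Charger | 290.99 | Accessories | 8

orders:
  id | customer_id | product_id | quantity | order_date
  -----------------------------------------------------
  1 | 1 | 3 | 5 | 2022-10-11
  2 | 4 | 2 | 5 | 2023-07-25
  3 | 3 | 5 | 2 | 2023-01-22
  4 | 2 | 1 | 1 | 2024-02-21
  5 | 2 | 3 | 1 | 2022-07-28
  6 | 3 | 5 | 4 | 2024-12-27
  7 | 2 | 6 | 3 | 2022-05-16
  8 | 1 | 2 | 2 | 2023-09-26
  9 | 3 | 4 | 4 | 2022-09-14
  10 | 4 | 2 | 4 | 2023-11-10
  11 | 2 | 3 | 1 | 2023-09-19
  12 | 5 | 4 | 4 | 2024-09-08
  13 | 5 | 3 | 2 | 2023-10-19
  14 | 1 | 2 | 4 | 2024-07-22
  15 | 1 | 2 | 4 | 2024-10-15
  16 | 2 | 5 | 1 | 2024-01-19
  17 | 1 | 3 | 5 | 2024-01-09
SELECT name, stock FROM products ORDER BY stock DESC LIMIT 4

Execution result:
name | stock
Keyboard | 181
Camera | 166
Router | 143
Tablet | 128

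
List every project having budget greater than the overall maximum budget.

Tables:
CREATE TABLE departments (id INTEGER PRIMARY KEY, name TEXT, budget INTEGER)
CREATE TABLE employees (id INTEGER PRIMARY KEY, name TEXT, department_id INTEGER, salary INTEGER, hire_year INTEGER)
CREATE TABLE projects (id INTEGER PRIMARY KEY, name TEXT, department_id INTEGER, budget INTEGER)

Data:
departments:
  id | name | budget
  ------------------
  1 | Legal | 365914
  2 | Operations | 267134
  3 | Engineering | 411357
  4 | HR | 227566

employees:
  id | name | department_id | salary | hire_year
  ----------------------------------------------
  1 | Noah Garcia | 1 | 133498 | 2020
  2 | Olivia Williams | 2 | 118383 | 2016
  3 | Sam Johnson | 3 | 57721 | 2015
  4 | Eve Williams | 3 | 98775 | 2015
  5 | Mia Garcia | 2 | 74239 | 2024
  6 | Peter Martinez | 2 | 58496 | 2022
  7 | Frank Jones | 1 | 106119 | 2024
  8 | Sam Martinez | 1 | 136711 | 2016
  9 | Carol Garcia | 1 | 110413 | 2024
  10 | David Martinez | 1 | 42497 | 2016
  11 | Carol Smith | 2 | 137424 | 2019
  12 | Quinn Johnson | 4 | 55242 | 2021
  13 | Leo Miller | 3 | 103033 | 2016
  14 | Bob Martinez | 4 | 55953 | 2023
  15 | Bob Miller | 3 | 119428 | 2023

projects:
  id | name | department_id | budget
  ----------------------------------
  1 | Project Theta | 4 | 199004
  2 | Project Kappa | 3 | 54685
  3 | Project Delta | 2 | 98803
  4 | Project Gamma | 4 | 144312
SELECT name, budget FROM projects WHERE budget > (SELECT MAX(budget) FROM projects)

Execution result:
(no rows)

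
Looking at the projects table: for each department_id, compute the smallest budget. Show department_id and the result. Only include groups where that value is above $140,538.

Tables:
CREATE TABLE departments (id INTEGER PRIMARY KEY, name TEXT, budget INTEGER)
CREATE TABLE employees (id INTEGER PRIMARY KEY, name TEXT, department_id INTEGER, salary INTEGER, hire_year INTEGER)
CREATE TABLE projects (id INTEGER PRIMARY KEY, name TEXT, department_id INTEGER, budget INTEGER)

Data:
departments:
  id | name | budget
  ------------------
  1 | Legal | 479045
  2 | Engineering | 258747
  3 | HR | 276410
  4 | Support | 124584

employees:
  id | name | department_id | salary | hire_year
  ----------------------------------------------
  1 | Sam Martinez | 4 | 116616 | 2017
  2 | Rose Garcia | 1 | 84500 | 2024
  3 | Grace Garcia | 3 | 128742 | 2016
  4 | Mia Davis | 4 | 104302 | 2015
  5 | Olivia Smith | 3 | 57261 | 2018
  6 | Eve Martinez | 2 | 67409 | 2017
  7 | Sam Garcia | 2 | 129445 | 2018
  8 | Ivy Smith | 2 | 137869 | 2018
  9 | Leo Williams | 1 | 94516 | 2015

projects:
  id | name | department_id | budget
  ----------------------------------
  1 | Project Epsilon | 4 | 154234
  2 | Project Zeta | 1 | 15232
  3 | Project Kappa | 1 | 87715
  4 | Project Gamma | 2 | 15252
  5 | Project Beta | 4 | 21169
SELECT department_id, MIN(budget) AS min_budget FROM projects GROUP BY department_id HAVING MIN(budget) > 140538

Execution result:
(no rows)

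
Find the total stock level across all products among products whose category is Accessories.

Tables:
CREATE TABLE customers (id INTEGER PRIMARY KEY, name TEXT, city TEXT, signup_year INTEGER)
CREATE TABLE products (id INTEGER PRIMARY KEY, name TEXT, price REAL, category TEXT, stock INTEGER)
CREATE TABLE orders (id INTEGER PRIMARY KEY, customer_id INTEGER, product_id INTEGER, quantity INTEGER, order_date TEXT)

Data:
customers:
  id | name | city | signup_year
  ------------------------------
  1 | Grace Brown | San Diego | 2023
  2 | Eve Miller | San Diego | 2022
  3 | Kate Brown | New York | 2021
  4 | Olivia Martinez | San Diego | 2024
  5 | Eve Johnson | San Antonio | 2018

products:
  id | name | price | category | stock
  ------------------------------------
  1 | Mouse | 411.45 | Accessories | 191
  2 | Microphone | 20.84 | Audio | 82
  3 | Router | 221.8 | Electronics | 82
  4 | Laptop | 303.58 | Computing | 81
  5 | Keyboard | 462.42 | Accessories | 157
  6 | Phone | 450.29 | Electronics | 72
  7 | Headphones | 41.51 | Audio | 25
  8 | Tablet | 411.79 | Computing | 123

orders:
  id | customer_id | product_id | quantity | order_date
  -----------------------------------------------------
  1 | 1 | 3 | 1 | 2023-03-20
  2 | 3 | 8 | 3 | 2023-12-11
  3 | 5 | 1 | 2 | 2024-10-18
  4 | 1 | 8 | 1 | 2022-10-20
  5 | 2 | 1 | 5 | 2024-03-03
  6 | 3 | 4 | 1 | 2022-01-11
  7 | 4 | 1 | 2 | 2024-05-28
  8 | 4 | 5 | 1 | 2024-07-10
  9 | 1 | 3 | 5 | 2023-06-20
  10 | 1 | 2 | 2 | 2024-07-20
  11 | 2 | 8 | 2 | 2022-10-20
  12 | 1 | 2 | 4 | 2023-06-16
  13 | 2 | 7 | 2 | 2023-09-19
SELECT SUM(stock) FROM products WHERE category = 'Accessories'

Execution result:
348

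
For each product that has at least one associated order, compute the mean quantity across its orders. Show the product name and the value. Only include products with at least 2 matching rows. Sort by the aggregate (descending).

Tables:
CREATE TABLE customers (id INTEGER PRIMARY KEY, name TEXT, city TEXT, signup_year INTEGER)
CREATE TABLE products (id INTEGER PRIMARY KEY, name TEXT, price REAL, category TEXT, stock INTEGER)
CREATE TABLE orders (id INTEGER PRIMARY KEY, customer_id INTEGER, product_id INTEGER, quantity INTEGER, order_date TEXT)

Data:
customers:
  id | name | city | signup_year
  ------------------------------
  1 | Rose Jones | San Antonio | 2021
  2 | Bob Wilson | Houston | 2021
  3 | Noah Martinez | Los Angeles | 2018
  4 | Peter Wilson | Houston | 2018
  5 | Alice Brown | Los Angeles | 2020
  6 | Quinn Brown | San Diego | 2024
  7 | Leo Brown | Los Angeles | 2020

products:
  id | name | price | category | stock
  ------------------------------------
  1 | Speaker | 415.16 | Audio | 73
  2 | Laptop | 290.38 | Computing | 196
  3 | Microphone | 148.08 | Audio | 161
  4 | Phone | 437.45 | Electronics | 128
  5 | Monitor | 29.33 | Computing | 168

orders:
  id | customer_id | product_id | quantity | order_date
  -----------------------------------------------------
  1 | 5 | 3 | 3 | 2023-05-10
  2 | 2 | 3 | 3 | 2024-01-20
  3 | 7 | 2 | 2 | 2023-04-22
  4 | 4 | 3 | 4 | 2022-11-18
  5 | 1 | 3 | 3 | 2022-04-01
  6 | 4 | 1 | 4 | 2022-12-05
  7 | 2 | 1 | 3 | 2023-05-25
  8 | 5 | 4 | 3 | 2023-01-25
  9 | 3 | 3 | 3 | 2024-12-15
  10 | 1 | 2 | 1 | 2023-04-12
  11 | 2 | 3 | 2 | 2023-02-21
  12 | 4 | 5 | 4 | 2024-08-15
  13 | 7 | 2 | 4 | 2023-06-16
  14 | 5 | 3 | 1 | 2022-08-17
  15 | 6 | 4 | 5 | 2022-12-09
SELECT p.name, AVG(c.quantity) AS avg_quantity FROM orders c JOIN products p ON c.product_id = p.id GROUP BY p.id, p.name HAVING COUNT(*) >= 2 ORDER BY avg_quantity DESC

Execution result:
name | avg_quantity
Phone | 4.00
Speaker | 3.50
Microphone | 2.71
Laptop | 2.33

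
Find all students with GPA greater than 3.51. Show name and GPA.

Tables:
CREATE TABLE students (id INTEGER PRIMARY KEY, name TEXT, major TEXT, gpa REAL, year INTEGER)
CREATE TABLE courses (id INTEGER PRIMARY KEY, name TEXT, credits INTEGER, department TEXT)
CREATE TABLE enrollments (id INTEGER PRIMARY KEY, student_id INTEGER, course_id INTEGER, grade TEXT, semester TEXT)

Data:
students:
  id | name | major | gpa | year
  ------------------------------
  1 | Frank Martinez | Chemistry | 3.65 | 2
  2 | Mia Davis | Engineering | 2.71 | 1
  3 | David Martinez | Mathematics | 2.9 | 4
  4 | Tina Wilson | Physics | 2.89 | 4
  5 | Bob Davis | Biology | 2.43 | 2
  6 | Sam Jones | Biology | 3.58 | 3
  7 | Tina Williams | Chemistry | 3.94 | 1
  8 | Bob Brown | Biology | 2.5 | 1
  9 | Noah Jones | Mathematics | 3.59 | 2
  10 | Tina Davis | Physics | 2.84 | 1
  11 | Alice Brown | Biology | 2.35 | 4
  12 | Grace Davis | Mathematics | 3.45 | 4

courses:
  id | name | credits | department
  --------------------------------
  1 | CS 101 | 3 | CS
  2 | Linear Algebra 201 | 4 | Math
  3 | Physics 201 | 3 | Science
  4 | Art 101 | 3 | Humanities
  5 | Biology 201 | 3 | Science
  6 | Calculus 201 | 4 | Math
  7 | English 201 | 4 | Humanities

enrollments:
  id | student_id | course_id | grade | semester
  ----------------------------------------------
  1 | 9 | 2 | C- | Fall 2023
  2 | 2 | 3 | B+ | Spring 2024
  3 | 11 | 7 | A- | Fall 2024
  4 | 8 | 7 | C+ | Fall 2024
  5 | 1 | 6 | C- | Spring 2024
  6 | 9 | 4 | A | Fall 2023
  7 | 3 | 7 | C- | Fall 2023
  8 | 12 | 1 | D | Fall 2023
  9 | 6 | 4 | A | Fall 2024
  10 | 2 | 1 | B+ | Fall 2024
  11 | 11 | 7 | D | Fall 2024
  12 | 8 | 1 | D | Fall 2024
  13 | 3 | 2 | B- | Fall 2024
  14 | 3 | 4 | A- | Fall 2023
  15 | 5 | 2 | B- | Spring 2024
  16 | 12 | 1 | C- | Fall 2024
SELECT name, gpa FROM students WHERE gpa > 3.51

Execution result:
name | gpa
Frank Martinez | 3.65
Sam Jones | 3.58
Tina Williams | 3.94
Noah Jones | 3.59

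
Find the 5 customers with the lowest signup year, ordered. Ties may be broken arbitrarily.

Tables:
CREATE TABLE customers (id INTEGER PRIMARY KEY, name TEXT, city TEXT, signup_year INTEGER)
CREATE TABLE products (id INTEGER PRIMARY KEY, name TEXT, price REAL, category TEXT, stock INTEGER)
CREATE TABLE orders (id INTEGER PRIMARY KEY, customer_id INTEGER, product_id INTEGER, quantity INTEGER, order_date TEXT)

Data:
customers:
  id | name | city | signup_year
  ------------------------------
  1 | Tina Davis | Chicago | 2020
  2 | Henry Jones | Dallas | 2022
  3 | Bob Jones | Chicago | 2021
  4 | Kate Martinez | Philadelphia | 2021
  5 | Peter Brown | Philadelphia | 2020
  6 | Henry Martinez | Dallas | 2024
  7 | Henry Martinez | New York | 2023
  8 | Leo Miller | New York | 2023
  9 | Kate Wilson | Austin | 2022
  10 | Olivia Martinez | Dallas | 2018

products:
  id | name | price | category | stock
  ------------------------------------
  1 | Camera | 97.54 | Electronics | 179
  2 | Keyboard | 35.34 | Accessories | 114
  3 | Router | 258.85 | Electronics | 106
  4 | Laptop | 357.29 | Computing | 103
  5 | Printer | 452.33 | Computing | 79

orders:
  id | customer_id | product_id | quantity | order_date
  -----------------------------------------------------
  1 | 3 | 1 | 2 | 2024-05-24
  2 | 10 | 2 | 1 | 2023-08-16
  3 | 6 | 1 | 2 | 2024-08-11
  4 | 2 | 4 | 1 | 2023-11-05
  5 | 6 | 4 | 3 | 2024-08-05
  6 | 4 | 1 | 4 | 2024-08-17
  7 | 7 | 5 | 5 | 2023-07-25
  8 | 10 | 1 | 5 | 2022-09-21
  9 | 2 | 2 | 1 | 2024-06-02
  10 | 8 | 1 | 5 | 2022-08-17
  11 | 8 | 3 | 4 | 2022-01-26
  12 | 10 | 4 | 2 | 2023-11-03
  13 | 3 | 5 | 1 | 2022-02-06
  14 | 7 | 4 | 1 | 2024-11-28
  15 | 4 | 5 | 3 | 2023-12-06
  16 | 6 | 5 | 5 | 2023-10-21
SELECT name, signup_year FROM customers ORDER BY signup_year ASC LIMIT 5

Execution result:
name | signup_year
Olivia Martinez | 2018
Tina Davis | 2020
Peter Brown | 2020
Bob Jones | 2021
Kate Martinez | 2021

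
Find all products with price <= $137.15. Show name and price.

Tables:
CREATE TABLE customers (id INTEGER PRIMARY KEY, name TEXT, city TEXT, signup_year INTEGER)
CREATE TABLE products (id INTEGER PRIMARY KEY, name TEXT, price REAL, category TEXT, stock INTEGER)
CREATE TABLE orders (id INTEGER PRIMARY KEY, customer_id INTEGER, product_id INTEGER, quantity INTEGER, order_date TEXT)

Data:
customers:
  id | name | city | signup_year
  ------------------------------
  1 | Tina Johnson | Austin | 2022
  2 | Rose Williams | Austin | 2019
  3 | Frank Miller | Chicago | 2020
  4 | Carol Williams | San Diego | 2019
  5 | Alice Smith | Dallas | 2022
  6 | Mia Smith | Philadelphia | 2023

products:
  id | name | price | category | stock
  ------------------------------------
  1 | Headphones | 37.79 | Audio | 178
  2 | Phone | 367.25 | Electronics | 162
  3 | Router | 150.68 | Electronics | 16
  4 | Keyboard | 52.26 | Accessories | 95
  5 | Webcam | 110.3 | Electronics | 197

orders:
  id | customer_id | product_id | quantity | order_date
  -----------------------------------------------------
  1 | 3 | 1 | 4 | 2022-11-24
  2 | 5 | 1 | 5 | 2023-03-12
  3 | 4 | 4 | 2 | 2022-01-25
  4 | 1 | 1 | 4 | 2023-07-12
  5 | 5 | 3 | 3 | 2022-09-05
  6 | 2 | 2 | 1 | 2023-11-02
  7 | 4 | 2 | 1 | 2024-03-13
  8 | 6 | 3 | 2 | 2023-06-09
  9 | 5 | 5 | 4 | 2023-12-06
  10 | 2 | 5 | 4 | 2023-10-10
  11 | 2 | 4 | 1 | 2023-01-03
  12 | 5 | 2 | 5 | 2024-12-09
SELECT name, price FROM products WHERE price <= 137.15

Execution result:
name | price
Headphones | 37.79
Keyboard | 52.26
Webcam | 110.30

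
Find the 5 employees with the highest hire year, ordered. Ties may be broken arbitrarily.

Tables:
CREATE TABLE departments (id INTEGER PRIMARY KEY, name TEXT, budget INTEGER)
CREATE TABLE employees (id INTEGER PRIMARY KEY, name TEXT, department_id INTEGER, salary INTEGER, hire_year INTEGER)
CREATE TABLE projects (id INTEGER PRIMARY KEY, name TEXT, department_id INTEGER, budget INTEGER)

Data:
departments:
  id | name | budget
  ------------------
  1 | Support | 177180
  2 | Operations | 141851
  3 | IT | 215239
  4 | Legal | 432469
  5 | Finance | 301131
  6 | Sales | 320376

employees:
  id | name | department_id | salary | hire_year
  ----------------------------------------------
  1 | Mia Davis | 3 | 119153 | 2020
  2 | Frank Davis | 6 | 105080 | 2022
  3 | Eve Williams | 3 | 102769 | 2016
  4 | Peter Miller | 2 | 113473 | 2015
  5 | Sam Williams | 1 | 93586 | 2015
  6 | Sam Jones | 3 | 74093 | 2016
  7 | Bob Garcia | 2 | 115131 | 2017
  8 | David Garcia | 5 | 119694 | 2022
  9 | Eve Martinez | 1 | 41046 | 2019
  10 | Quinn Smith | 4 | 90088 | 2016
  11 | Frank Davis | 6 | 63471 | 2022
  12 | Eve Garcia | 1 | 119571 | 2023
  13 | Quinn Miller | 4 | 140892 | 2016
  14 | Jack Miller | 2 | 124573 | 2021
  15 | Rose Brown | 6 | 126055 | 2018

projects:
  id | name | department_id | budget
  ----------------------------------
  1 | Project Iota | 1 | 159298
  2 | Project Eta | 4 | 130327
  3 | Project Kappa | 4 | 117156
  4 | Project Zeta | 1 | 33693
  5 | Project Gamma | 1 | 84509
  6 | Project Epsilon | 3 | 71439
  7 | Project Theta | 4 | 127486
SELECT name, hire_year FROM employees ORDER BY hire_year DESC LIMIT 5

Execution result:
name | hire_year
Eve Garcia | 2023
Frank Davis | 2022
David Garcia | 2022
Frank Davis | 2022
Jack Miller | 2021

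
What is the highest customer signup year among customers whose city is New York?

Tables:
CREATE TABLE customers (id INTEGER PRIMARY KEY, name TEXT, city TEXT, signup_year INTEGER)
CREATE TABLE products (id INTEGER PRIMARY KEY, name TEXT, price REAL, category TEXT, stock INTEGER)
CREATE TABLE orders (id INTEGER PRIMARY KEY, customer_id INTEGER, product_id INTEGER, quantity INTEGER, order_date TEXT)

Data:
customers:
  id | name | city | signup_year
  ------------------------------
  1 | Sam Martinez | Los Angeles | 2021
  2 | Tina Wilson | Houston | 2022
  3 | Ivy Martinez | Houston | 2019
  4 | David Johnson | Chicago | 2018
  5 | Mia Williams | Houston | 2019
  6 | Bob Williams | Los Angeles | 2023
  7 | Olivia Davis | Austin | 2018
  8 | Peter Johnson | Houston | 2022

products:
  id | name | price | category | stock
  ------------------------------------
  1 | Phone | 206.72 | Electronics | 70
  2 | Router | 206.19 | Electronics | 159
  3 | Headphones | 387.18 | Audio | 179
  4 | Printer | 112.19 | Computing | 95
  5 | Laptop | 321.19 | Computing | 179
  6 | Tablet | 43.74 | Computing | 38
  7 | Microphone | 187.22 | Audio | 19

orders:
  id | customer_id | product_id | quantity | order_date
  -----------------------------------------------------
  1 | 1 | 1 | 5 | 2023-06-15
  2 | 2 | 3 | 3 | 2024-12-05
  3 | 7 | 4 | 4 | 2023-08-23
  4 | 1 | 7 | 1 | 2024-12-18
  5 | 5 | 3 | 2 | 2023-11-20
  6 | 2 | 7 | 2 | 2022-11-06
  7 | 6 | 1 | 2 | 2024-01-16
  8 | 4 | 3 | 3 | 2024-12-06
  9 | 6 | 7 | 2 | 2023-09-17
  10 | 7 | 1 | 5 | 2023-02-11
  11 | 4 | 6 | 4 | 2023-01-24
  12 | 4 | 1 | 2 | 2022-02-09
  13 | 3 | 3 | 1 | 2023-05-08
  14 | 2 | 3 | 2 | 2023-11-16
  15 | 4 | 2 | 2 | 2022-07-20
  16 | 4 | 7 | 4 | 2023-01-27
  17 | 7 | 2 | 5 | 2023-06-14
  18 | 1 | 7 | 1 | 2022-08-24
SELECT MAX(signup_year) FROM customers WHERE city = 'New York'

Execution result:
NULL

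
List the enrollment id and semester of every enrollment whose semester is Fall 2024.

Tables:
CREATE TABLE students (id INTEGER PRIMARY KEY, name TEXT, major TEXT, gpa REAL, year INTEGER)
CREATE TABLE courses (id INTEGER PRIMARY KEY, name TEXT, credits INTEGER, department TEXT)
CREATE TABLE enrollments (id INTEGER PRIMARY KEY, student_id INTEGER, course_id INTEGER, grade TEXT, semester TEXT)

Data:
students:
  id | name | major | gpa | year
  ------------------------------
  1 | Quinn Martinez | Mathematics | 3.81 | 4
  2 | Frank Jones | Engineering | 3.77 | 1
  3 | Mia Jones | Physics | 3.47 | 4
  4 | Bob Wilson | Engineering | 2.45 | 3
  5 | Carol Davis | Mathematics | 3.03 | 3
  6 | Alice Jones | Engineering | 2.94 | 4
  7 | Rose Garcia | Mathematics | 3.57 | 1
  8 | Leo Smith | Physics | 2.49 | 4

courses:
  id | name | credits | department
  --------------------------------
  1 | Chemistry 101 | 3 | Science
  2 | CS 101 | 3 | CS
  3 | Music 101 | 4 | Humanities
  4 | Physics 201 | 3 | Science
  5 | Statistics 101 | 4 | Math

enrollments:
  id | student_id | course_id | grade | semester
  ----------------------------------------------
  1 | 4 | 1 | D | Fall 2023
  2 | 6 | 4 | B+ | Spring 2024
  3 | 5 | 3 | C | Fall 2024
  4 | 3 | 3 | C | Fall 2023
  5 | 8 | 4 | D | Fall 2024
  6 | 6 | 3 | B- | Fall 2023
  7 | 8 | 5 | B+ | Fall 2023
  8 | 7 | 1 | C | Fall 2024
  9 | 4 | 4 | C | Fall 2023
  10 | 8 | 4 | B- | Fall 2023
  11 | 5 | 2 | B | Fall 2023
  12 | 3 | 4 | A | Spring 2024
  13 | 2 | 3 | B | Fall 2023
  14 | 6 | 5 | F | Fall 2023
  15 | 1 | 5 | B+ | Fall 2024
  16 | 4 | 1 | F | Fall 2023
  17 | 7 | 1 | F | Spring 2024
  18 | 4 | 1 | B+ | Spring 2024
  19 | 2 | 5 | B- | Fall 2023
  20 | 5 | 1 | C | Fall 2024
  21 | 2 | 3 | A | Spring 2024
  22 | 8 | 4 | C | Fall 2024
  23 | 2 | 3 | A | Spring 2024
SELECT id, semester FROM enrollments WHERE semester = 'Fall 2024'

Execution result:
id | semester
3 | Fall 2024
5 | Fall 2024
8 | Fall 2024
15 | Fall 2024
20 | Fall 2024
22 | Fall 2024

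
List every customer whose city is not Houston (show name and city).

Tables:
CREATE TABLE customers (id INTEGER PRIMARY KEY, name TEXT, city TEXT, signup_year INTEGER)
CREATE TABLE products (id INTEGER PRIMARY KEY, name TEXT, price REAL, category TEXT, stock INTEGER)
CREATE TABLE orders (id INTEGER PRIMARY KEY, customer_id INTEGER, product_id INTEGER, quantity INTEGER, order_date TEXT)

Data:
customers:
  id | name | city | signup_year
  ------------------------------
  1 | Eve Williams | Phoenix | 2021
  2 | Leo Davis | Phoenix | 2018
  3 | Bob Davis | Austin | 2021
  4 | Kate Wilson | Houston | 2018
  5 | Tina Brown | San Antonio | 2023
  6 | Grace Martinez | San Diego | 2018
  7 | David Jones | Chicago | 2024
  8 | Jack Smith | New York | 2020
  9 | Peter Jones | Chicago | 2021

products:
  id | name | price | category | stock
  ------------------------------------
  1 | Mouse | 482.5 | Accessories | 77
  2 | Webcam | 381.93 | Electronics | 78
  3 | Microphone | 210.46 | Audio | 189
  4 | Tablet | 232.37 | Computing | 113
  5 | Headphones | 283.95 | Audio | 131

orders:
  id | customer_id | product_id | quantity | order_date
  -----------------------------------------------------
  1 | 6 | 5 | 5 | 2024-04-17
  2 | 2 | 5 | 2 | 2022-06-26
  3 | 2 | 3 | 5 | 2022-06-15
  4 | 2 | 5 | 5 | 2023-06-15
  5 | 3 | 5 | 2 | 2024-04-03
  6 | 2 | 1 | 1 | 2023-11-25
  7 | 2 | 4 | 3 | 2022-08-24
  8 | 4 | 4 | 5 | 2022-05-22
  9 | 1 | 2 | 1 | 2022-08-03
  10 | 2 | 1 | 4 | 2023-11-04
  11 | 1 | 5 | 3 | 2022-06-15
SELECT name, city FROM customers WHERE city <> 'Houston'

Execution result:
name | city
Eve Williams | Phoenix
Leo Davis | Phoenix
Bob Davis | Austin
Tina Brown | San Antonio
Grace Martinez | San Diego
David Jones | Chicago
Jack Smith | New York
Peter Jones | Chicago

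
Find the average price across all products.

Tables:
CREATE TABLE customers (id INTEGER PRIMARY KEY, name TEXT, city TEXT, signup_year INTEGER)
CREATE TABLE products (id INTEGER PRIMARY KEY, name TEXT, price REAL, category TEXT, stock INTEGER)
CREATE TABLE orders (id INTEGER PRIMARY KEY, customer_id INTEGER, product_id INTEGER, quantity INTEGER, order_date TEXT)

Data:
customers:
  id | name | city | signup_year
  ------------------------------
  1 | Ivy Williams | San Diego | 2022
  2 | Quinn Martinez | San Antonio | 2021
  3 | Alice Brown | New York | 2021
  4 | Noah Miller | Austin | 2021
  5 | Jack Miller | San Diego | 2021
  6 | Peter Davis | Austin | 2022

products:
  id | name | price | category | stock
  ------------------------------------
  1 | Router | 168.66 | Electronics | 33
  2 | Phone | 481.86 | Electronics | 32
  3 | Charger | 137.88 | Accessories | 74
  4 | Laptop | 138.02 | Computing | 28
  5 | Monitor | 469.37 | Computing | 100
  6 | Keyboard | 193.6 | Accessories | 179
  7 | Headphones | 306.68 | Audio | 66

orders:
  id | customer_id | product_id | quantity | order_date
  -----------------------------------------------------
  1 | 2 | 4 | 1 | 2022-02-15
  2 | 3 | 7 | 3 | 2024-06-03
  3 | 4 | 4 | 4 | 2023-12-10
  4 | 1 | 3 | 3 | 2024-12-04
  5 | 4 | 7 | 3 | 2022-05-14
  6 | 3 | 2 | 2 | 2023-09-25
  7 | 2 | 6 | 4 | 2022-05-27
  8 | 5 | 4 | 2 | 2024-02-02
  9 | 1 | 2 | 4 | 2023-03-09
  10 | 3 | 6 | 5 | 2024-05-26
SELECT AVG(price) FROM products

Execution result:
270.87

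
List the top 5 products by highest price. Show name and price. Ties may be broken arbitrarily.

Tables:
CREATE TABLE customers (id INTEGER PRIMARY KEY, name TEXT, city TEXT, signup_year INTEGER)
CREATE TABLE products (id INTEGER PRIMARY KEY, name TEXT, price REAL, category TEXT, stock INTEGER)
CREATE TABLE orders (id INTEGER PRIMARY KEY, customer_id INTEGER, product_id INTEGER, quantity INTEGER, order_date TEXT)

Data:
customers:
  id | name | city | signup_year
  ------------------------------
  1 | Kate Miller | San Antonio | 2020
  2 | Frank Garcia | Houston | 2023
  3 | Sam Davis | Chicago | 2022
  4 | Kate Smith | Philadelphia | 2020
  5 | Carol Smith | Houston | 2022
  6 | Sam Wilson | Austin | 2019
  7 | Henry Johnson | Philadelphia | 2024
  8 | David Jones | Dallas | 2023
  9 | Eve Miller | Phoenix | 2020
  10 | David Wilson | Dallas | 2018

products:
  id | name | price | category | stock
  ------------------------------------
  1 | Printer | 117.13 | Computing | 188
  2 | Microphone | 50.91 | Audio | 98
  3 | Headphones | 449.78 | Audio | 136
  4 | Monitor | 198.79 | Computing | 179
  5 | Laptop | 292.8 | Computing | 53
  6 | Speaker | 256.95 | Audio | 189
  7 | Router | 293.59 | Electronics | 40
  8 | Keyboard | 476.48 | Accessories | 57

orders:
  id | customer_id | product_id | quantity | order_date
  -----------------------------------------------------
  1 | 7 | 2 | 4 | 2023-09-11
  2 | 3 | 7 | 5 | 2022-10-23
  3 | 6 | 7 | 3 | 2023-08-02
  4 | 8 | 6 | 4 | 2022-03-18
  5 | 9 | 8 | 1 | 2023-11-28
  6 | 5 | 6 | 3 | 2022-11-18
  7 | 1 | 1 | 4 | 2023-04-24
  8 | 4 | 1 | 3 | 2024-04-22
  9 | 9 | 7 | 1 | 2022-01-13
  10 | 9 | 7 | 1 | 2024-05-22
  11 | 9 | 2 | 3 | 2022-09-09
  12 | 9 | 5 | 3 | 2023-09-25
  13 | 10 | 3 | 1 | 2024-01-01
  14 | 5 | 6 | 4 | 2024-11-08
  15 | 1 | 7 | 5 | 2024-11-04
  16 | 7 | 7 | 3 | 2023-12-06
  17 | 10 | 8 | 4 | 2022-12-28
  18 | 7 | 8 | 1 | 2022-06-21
SELECT name, price FROM products ORDER BY price DESC LIMIT 5

Execution result:
name | price
Keyboard | 476.48
Headphones | 449.78
Router | 293.59
Laptop | 292.80
Speaker | 256.95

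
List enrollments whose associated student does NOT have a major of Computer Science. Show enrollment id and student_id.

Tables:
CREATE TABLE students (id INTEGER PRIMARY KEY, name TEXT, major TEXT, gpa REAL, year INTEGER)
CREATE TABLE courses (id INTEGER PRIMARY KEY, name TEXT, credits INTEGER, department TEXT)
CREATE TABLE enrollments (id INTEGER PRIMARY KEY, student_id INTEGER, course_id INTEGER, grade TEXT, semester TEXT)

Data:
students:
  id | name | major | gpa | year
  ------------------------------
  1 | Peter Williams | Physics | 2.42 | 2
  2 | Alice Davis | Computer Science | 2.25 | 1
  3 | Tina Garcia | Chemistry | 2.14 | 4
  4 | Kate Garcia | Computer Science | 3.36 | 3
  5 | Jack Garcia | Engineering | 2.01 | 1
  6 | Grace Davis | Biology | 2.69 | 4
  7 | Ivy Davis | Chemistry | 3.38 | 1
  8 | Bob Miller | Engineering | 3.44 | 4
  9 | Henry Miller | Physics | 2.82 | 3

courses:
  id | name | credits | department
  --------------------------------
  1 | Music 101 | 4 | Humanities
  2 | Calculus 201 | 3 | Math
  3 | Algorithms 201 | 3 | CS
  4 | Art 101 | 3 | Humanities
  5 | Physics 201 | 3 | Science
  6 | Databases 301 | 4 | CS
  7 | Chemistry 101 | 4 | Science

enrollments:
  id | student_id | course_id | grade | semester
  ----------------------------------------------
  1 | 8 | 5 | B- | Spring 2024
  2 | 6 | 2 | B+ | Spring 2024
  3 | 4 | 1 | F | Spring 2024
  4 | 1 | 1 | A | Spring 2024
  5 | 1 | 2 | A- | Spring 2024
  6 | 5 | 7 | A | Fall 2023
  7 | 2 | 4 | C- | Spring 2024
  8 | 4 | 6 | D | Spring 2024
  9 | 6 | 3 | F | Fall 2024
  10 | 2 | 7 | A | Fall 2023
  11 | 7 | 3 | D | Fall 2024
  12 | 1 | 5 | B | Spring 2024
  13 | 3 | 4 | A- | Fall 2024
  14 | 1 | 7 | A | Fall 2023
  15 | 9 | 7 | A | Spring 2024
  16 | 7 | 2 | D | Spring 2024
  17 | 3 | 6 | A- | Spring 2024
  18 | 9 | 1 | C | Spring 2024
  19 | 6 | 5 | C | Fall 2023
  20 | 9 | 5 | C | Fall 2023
SELECT id, student_id FROM enrollments WHERE student_id NOT IN (SELECT id FROM students WHERE major = 'Computer Science')

Execution result:
id | student_id
1 | 8
2 | 6
4 | 1
5 | 1
6 | 5
9 | 6
11 | 7
12 | 1
13 | 3
14 | 1
15 | 9
16 | 7
17 | 3
18 | 9
19 | 6
20 | 9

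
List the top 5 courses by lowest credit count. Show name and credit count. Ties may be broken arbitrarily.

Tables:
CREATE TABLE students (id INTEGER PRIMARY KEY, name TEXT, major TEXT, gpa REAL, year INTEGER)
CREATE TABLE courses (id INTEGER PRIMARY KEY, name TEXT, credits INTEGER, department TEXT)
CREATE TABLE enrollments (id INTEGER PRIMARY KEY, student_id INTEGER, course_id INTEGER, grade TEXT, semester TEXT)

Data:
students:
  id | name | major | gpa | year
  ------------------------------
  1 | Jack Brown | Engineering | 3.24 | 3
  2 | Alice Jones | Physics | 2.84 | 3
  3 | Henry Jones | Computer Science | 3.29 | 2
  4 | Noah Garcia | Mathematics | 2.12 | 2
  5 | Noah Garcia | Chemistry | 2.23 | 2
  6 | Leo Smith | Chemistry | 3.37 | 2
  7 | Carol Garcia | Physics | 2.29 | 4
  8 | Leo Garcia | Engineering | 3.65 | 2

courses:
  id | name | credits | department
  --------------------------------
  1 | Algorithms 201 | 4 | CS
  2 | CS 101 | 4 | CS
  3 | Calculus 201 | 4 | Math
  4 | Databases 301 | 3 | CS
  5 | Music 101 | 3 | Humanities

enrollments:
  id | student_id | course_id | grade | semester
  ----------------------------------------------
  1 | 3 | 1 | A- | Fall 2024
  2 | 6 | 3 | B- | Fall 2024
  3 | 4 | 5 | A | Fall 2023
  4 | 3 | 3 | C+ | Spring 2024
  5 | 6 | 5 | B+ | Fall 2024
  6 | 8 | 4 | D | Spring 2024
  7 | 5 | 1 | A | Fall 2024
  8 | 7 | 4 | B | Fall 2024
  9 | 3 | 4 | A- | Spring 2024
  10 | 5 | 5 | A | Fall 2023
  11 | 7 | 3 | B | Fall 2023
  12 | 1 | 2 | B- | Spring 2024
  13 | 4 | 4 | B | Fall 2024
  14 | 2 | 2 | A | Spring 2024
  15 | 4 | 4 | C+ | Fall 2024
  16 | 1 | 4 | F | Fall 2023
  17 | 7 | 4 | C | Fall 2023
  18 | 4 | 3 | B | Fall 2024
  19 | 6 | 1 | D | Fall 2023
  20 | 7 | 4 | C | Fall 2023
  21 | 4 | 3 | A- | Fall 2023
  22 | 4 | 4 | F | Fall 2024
SELECT name, credits FROM courses ORDER BY credits ASC LIMIT 5

Execution result:
name | credits
Databases 301 | 3
Music 101 | 3
Algorithms 201 | 4
CS 101 | 4
Calculus 201 | 4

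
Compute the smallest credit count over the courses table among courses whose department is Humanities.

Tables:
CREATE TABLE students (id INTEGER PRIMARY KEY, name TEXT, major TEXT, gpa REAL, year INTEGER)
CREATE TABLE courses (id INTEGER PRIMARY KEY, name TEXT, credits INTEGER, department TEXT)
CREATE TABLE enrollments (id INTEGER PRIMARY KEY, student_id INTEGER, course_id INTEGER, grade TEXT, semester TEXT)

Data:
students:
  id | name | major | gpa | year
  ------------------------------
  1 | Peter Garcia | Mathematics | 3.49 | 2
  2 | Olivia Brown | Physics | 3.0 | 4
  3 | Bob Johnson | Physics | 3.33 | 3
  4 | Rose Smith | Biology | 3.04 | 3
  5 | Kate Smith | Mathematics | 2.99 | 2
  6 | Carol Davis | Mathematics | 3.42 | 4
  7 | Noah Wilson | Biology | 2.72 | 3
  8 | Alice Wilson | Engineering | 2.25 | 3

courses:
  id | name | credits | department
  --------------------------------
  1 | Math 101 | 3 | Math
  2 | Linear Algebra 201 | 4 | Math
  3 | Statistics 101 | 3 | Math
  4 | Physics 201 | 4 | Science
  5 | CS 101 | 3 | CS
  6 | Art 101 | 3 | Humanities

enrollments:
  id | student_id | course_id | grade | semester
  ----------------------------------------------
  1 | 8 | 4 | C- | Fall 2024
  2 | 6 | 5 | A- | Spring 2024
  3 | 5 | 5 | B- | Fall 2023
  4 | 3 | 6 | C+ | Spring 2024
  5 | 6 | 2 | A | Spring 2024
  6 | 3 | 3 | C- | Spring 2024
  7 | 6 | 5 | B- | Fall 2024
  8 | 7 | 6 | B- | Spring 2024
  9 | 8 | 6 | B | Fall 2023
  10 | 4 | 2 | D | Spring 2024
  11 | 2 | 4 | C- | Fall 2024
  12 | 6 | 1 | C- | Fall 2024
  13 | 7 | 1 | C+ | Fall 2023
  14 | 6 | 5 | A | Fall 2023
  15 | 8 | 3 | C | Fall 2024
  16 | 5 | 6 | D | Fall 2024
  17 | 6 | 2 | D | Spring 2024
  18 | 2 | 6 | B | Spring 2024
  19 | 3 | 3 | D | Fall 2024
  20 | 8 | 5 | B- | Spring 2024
SELECT MIN(credits) FROM courses WHERE department = 'Humanities'

Execution result:
3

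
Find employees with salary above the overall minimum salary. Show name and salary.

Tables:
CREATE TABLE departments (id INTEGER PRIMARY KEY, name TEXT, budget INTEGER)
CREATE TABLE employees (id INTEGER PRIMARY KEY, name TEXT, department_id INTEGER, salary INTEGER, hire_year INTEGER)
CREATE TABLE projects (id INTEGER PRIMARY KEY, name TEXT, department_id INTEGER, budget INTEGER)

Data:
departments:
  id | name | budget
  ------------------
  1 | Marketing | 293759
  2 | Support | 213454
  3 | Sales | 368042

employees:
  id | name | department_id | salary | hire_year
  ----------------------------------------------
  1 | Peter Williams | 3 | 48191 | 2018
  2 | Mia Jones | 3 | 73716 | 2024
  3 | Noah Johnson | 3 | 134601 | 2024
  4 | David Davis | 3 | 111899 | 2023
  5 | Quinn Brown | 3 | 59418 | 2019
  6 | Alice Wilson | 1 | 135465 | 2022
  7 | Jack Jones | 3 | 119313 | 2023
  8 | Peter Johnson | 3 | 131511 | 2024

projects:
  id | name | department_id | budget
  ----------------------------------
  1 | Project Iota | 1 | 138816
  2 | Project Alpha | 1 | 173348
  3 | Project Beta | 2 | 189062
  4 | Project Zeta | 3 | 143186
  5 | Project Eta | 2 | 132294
SELECT name, salary FROM employees WHERE salary > (SELECT MIN(salary) FROM employees)

Execution result:
name | salary
Mia Jones | 73716
Noah Johnson | 134601
David Davis | 111899
Quinn Brown | 59418
Alice Wilson | 135465
Jack Jones | 119313
Peter Johnson | 131511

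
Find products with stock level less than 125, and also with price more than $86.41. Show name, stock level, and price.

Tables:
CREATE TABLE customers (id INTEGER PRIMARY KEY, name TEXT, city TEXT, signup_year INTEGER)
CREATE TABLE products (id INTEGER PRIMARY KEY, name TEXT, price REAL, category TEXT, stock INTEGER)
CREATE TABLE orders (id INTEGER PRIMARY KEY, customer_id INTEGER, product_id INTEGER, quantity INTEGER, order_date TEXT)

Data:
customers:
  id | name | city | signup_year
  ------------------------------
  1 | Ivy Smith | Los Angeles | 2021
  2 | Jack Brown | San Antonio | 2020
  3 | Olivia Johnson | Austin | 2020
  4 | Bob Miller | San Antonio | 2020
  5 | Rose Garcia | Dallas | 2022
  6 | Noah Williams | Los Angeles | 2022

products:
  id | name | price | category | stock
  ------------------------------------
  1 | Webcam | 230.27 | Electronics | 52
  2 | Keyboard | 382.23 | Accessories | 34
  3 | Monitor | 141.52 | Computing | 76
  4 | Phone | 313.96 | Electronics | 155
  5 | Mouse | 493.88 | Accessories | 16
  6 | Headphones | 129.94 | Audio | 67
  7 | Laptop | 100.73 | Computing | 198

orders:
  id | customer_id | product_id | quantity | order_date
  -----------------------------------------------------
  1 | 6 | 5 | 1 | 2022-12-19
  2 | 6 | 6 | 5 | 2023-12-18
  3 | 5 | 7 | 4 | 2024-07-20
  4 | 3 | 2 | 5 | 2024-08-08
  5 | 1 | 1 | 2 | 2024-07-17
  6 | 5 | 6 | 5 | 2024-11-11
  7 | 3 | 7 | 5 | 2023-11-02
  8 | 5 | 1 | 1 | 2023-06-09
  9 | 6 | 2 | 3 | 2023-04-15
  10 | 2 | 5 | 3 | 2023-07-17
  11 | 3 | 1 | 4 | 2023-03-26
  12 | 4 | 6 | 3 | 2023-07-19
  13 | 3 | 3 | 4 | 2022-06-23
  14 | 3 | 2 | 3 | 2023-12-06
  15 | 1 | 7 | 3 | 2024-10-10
SELECT name, stock, price FROM products WHERE stock < 125 AND price > 86.41

Execution result:
name | stock | price
Webcam | 52 | 230.27
Keyboard | 34 | 382.23
Monitor | 76 | 141.52
Mouse | 16 | 493.88
Headphones | 67 | 129.94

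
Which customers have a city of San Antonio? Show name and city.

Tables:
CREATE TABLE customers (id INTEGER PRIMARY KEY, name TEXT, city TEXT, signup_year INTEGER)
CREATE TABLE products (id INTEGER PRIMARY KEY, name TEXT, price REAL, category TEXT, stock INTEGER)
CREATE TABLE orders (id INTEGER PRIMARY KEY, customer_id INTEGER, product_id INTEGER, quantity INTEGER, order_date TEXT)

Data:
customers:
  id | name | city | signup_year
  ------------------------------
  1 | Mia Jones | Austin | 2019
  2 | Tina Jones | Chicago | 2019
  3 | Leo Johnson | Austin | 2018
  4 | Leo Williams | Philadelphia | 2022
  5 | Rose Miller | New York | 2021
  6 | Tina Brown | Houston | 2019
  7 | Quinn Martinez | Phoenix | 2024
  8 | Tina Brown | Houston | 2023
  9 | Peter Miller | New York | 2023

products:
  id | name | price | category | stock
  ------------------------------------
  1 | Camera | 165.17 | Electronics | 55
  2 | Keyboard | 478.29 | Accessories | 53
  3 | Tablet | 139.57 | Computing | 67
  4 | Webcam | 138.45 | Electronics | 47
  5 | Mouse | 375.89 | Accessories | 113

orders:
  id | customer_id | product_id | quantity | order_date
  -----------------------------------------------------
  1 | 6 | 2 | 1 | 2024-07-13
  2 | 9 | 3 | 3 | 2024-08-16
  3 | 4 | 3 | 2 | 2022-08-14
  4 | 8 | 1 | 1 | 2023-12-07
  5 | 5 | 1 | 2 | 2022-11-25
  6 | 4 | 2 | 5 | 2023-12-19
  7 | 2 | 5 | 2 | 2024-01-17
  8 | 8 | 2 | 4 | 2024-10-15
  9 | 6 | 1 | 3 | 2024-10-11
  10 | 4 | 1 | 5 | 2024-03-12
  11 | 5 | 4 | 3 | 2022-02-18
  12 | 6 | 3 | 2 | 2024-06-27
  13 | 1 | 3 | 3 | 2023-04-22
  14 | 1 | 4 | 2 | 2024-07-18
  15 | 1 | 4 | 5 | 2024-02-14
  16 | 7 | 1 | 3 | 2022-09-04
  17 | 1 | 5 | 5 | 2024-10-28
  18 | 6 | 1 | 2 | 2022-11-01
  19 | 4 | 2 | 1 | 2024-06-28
SELECT name, city FROM customers WHERE city = 'San Antonio'

Execution result:
(no rows)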